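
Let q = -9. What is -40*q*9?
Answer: 3240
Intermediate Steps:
-40*q*9 = -(-360)*9 = -40*(-81) = 3240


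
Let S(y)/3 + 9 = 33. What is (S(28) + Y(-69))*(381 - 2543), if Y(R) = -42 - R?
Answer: -214038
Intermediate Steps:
S(y) = 72 (S(y) = -27 + 3*33 = -27 + 99 = 72)
(S(28) + Y(-69))*(381 - 2543) = (72 + (-42 - 1*(-69)))*(381 - 2543) = (72 + (-42 + 69))*(-2162) = (72 + 27)*(-2162) = 99*(-2162) = -214038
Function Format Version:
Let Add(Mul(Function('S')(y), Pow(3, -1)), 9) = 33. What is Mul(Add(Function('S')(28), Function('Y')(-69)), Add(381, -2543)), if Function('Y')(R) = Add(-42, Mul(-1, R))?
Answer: -214038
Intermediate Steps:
Function('S')(y) = 72 (Function('S')(y) = Add(-27, Mul(3, 33)) = Add(-27, 99) = 72)
Mul(Add(Function('S')(28), Function('Y')(-69)), Add(381, -2543)) = Mul(Add(72, Add(-42, Mul(-1, -69))), Add(381, -2543)) = Mul(Add(72, Add(-42, 69)), -2162) = Mul(Add(72, 27), -2162) = Mul(99, -2162) = -214038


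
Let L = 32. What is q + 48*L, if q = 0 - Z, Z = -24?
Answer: 1560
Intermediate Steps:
q = 24 (q = 0 - 1*(-24) = 0 + 24 = 24)
q + 48*L = 24 + 48*32 = 24 + 1536 = 1560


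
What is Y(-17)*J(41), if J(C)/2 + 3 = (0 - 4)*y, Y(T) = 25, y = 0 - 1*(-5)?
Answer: -1150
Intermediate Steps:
y = 5 (y = 0 + 5 = 5)
J(C) = -46 (J(C) = -6 + 2*((0 - 4)*5) = -6 + 2*(-4*5) = -6 + 2*(-20) = -6 - 40 = -46)
Y(-17)*J(41) = 25*(-46) = -1150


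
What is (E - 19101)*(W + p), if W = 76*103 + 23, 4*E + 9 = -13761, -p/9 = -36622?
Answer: -15214563063/2 ≈ -7.6073e+9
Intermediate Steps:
p = 329598 (p = -9*(-36622) = 329598)
E = -6885/2 (E = -9/4 + (¼)*(-13761) = -9/4 - 13761/4 = -6885/2 ≈ -3442.5)
W = 7851 (W = 7828 + 23 = 7851)
(E - 19101)*(W + p) = (-6885/2 - 19101)*(7851 + 329598) = -45087/2*337449 = -15214563063/2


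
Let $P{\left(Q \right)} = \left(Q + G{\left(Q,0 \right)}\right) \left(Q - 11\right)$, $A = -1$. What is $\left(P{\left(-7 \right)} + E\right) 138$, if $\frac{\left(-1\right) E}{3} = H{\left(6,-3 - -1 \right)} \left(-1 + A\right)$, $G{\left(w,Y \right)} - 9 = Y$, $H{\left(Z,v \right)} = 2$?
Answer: $-3312$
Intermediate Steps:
$G{\left(w,Y \right)} = 9 + Y$
$P{\left(Q \right)} = \left(-11 + Q\right) \left(9 + Q\right)$ ($P{\left(Q \right)} = \left(Q + \left(9 + 0\right)\right) \left(Q - 11\right) = \left(Q + 9\right) \left(-11 + Q\right) = \left(9 + Q\right) \left(-11 + Q\right) = \left(-11 + Q\right) \left(9 + Q\right)$)
$E = 12$ ($E = - 3 \cdot 2 \left(-1 - 1\right) = - 3 \cdot 2 \left(-2\right) = \left(-3\right) \left(-4\right) = 12$)
$\left(P{\left(-7 \right)} + E\right) 138 = \left(\left(-99 + \left(-7\right)^{2} - -14\right) + 12\right) 138 = \left(\left(-99 + 49 + 14\right) + 12\right) 138 = \left(-36 + 12\right) 138 = \left(-24\right) 138 = -3312$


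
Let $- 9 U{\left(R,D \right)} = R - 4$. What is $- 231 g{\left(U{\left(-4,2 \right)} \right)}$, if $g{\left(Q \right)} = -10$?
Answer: $2310$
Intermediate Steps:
$U{\left(R,D \right)} = \frac{4}{9} - \frac{R}{9}$ ($U{\left(R,D \right)} = - \frac{R - 4}{9} = - \frac{-4 + R}{9} = \frac{4}{9} - \frac{R}{9}$)
$- 231 g{\left(U{\left(-4,2 \right)} \right)} = \left(-231\right) \left(-10\right) = 2310$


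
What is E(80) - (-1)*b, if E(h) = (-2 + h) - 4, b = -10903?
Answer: -10829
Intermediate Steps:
E(h) = -6 + h
E(80) - (-1)*b = (-6 + 80) - (-1)*(-10903) = 74 - 1*10903 = 74 - 10903 = -10829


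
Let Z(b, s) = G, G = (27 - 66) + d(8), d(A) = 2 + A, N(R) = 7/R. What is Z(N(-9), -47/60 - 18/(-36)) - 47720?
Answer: -47749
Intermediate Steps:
G = -29 (G = (27 - 66) + (2 + 8) = -39 + 10 = -29)
Z(b, s) = -29
Z(N(-9), -47/60 - 18/(-36)) - 47720 = -29 - 47720 = -47749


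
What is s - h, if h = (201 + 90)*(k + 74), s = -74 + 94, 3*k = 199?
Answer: -40817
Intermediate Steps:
k = 199/3 (k = (⅓)*199 = 199/3 ≈ 66.333)
s = 20
h = 40837 (h = (201 + 90)*(199/3 + 74) = 291*(421/3) = 40837)
s - h = 20 - 1*40837 = 20 - 40837 = -40817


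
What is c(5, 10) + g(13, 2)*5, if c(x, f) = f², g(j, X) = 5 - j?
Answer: 60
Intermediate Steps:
c(5, 10) + g(13, 2)*5 = 10² + (5 - 1*13)*5 = 100 + (5 - 13)*5 = 100 - 8*5 = 100 - 40 = 60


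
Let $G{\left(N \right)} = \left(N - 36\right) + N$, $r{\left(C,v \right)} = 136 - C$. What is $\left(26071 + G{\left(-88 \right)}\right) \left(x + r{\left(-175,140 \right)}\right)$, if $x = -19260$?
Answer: $-490002191$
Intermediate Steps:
$G{\left(N \right)} = -36 + 2 N$ ($G{\left(N \right)} = \left(-36 + N\right) + N = -36 + 2 N$)
$\left(26071 + G{\left(-88 \right)}\right) \left(x + r{\left(-175,140 \right)}\right) = \left(26071 + \left(-36 + 2 \left(-88\right)\right)\right) \left(-19260 + \left(136 - -175\right)\right) = \left(26071 - 212\right) \left(-19260 + \left(136 + 175\right)\right) = \left(26071 - 212\right) \left(-19260 + 311\right) = 25859 \left(-18949\right) = -490002191$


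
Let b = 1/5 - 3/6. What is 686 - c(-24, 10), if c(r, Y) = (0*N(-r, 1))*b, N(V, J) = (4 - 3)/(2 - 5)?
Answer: 686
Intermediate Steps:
b = -3/10 (b = 1*(⅕) - 3*⅙ = ⅕ - ½ = -3/10 ≈ -0.30000)
N(V, J) = -⅓ (N(V, J) = 1/(-3) = 1*(-⅓) = -⅓)
c(r, Y) = 0 (c(r, Y) = (0*(-⅓))*(-3/10) = 0*(-3/10) = 0)
686 - c(-24, 10) = 686 - 1*0 = 686 + 0 = 686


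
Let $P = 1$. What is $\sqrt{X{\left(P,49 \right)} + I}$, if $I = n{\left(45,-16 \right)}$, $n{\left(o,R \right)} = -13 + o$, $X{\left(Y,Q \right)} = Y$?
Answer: $\sqrt{33} \approx 5.7446$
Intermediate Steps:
$I = 32$ ($I = -13 + 45 = 32$)
$\sqrt{X{\left(P,49 \right)} + I} = \sqrt{1 + 32} = \sqrt{33}$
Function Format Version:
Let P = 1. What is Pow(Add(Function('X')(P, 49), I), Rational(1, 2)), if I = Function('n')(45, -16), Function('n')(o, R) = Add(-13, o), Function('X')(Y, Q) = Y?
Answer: Pow(33, Rational(1, 2)) ≈ 5.7446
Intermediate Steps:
I = 32 (I = Add(-13, 45) = 32)
Pow(Add(Function('X')(P, 49), I), Rational(1, 2)) = Pow(Add(1, 32), Rational(1, 2)) = Pow(33, Rational(1, 2))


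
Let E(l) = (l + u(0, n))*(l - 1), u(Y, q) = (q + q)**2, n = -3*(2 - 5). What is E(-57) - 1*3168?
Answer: -18654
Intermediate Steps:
n = 9 (n = -3*(-3) = 9)
u(Y, q) = 4*q**2 (u(Y, q) = (2*q)**2 = 4*q**2)
E(l) = (-1 + l)*(324 + l) (E(l) = (l + 4*9**2)*(l - 1) = (l + 4*81)*(-1 + l) = (l + 324)*(-1 + l) = (324 + l)*(-1 + l) = (-1 + l)*(324 + l))
E(-57) - 1*3168 = (-324 + (-57)**2 + 323*(-57)) - 1*3168 = (-324 + 3249 - 18411) - 3168 = -15486 - 3168 = -18654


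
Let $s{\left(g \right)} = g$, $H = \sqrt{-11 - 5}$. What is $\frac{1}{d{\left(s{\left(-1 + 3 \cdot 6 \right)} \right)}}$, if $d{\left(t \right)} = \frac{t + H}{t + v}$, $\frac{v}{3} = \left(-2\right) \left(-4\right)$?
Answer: $\frac{697}{305} - \frac{164 i}{305} \approx 2.2852 - 0.5377 i$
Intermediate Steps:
$H = 4 i$ ($H = \sqrt{-16} = 4 i \approx 4.0 i$)
$v = 24$ ($v = 3 \left(\left(-2\right) \left(-4\right)\right) = 3 \cdot 8 = 24$)
$d{\left(t \right)} = \frac{t + 4 i}{24 + t}$ ($d{\left(t \right)} = \frac{t + 4 i}{t + 24} = \frac{t + 4 i}{24 + t}$)
$\frac{1}{d{\left(s{\left(-1 + 3 \cdot 6 \right)} \right)}} = \frac{1}{\frac{1}{24 + \left(-1 + 3 \cdot 6\right)} \left(\left(-1 + 3 \cdot 6\right) + 4 i\right)} = \frac{1}{\frac{1}{24 + \left(-1 + 18\right)} \left(\left(-1 + 18\right) + 4 i\right)} = \frac{1}{\frac{1}{24 + 17} \left(17 + 4 i\right)} = \frac{1}{\frac{1}{41} \left(17 + 4 i\right)} = \frac{1}{\frac{17}{41} + \frac{4 i}{41}} = \frac{1681 \left(\frac{17}{41} - \frac{4 i}{41}\right)}{305}$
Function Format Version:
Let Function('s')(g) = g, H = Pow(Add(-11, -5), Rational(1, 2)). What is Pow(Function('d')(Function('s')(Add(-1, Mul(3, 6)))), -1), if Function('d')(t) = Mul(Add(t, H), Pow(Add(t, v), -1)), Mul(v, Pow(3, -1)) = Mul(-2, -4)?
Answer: Add(Rational(697, 305), Mul(Rational(-164, 305), I)) ≈ Add(2.2852, Mul(-0.53770, I))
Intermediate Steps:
H = Mul(4, I) (H = Pow(-16, Rational(1, 2)) = Mul(4, I) ≈ Mul(4.0000, I))
v = 24 (v = Mul(3, Mul(-2, -4)) = Mul(3, 8) = 24)
Function('d')(t) = Mul(Pow(Add(24, t), -1), Add(t, Mul(4, I))) (Function('d')(t) = Mul(Add(t, Mul(4, I)), Pow(Add(t, 24), -1)) = Mul(Add(t, Mul(4, I)), Pow(Add(24, t), -1)) = Mul(Pow(Add(24, t), -1), Add(t, Mul(4, I))))
Pow(Function('d')(Function('s')(Add(-1, Mul(3, 6)))), -1) = Pow(Mul(Pow(Add(24, Add(-1, Mul(3, 6))), -1), Add(Add(-1, Mul(3, 6)), Mul(4, I))), -1) = Pow(Mul(Pow(Add(24, Add(-1, 18)), -1), Add(Add(-1, 18), Mul(4, I))), -1) = Pow(Mul(Pow(Add(24, 17), -1), Add(17, Mul(4, I))), -1) = Pow(Mul(Pow(41, -1), Add(17, Mul(4, I))), -1) = Pow(Mul(Rational(1, 41), Add(17, Mul(4, I))), -1) = Pow(Add(Rational(17, 41), Mul(Rational(4, 41), I)), -1) = Mul(Rational(1681, 305), Add(Rational(17, 41), Mul(Rational(-4, 41), I)))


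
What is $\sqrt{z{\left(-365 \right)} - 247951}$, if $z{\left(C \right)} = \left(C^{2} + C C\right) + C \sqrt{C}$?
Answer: $\sqrt{18499 - 365 i \sqrt{365}} \approx 138.33 - 25.206 i$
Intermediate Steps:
$z{\left(C \right)} = C^{\frac{3}{2}} + 2 C^{2}$ ($z{\left(C \right)} = \left(C^{2} + C^{2}\right) + C^{\frac{3}{2}} = 2 C^{2} + C^{\frac{3}{2}} = C^{\frac{3}{2}} + 2 C^{2}$)
$\sqrt{z{\left(-365 \right)} - 247951} = \sqrt{\left(\left(-365\right)^{\frac{3}{2}} + 2 \left(-365\right)^{2}\right) - 247951} = \sqrt{\left(- 365 i \sqrt{365} + 2 \cdot 133225\right) - 247951} = \sqrt{\left(- 365 i \sqrt{365} + 266450\right) - 247951} = \sqrt{\left(266450 - 365 i \sqrt{365}\right) - 247951} = \sqrt{18499 - 365 i \sqrt{365}}$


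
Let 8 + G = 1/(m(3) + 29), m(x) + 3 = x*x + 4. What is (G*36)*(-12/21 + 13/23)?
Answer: 3732/2093 ≈ 1.7831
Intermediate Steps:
m(x) = 1 + x**2 (m(x) = -3 + (x*x + 4) = -3 + (x**2 + 4) = -3 + (4 + x**2) = 1 + x**2)
G = -311/39 (G = -8 + 1/((1 + 3**2) + 29) = -8 + 1/((1 + 9) + 29) = -8 + 1/(10 + 29) = -8 + 1/39 = -311/39 ≈ -7.9744)
(G*36)*(-12/21 + 13/23) = (-311/39*36)*(-12/21 + 13/23) = -3732*(-12*1/21 + 13*(1/23))/13 = -3732*(-4/7 + 13/23)/13 = -3732/13*(-1/161) = 3732/2093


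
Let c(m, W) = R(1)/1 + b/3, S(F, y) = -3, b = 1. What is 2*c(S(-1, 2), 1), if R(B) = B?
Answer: 8/3 ≈ 2.6667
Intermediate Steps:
c(m, W) = 4/3 (c(m, W) = 1/1 + 1/3 = 1*1 + 1*(1/3) = 1 + 1/3 = 4/3)
2*c(S(-1, 2), 1) = 2*(4/3) = 8/3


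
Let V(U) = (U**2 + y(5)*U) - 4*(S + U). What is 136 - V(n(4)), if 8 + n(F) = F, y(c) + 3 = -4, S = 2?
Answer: 84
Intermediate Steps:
y(c) = -7 (y(c) = -3 - 4 = -7)
n(F) = -8 + F
V(U) = -8 + U**2 - 11*U (V(U) = (U**2 - 7*U) - 4*(2 + U) = (U**2 - 7*U) + (-8 - 4*U) = -8 + U**2 - 11*U)
136 - V(n(4)) = 136 - (-8 + (-8 + 4)**2 - 11*(-8 + 4)) = 136 - (-8 + (-4)**2 - 11*(-4)) = 136 - (-8 + 16 + 44) = 136 - 1*52 = 136 - 52 = 84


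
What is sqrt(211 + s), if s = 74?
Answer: sqrt(285) ≈ 16.882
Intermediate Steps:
sqrt(211 + s) = sqrt(211 + 74) = sqrt(285)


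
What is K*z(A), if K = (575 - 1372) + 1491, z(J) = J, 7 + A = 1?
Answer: -4164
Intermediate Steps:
A = -6 (A = -7 + 1 = -6)
K = 694 (K = -797 + 1491 = 694)
K*z(A) = 694*(-6) = -4164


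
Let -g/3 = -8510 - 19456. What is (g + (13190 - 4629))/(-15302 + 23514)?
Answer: 92459/8212 ≈ 11.259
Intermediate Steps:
g = 83898 (g = -3*(-8510 - 19456) = -3*(-27966) = 83898)
(g + (13190 - 4629))/(-15302 + 23514) = (83898 + (13190 - 4629))/(-15302 + 23514) = (83898 + 8561)/8212 = 92459*(1/8212) = 92459/8212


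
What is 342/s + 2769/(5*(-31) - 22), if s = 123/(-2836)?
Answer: -19112779/2419 ≈ -7901.1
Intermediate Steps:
s = -123/2836 (s = 123*(-1/2836) = -123/2836 ≈ -0.043371)
342/s + 2769/(5*(-31) - 22) = 342/(-123/2836) + 2769/(5*(-31) - 22) = 342*(-2836/123) + 2769/(-155 - 22) = -323304/41 + 2769/(-177) = -323304/41 + 2769*(-1/177) = -323304/41 - 923/59 = -19112779/2419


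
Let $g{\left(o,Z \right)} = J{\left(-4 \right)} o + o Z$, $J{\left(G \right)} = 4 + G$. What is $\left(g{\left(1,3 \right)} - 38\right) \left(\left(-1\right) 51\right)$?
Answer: $1785$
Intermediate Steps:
$g{\left(o,Z \right)} = Z o$ ($g{\left(o,Z \right)} = \left(4 - 4\right) o + o Z = 0 o + Z o = 0 + Z o = Z o$)
$\left(g{\left(1,3 \right)} - 38\right) \left(\left(-1\right) 51\right) = \left(3 \cdot 1 - 38\right) \left(\left(-1\right) 51\right) = \left(3 - 38\right) \left(-51\right) = \left(-35\right) \left(-51\right) = 1785$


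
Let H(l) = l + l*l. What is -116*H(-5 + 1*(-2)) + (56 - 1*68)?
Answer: -4884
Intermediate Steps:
H(l) = l + l**2
-116*H(-5 + 1*(-2)) + (56 - 1*68) = -116*(-5 + 1*(-2))*(1 + (-5 + 1*(-2))) + (56 - 1*68) = -116*(-5 - 2)*(1 + (-5 - 2)) + (56 - 68) = -(-812)*(1 - 7) - 12 = -(-812)*(-6) - 12 = -116*42 - 12 = -4872 - 12 = -4884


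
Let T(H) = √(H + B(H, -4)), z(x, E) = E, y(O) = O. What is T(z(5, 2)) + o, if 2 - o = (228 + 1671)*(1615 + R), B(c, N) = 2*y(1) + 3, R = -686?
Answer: -1764169 + √7 ≈ -1.7642e+6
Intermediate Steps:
B(c, N) = 5 (B(c, N) = 2*1 + 3 = 2 + 3 = 5)
T(H) = √(5 + H) (T(H) = √(H + 5) = √(5 + H))
o = -1764169 (o = 2 - (228 + 1671)*(1615 - 686) = 2 - 1899*929 = 2 - 1*1764171 = 2 - 1764171 = -1764169)
T(z(5, 2)) + o = √(5 + 2) - 1764169 = √7 - 1764169 = -1764169 + √7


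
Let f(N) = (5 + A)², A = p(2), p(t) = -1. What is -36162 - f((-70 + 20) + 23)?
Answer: -36178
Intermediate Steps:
A = -1
f(N) = 16 (f(N) = (5 - 1)² = 4² = 16)
-36162 - f((-70 + 20) + 23) = -36162 - 1*16 = -36162 - 16 = -36178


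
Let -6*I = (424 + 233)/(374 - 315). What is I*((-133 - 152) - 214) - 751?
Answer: 20663/118 ≈ 175.11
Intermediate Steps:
I = -219/118 (I = -(424 + 233)/(6*(374 - 315)) = -219/(2*59) = -1/6*657/59 = -219/118 ≈ -1.8559)
I*((-133 - 152) - 214) - 751 = -219*((-133 - 152) - 214)/118 - 751 = -219*(-285 - 214)/118 - 751 = -219/118*(-499) - 751 = 109281/118 - 751 = 20663/118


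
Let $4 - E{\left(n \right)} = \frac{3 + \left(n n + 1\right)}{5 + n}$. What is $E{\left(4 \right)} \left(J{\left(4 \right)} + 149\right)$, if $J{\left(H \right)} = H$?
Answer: $272$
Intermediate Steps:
$E{\left(n \right)} = 4 - \frac{4 + n^{2}}{5 + n}$ ($E{\left(n \right)} = 4 - \frac{3 + \left(n n + 1\right)}{5 + n} = 4 - \frac{3 + \left(n^{2} + 1\right)}{5 + n} = 4 - \frac{3 + \left(1 + n^{2}\right)}{5 + n} = 4 - \frac{4 + n^{2}}{5 + n}$)
$E{\left(4 \right)} \left(J{\left(4 \right)} + 149\right) = \frac{16 - 4^{2} + 4 \cdot 4}{5 + 4} \left(4 + 149\right) = \frac{16 - 16 + 16}{9} \cdot 153 = \frac{1}{9} \cdot 16 \cdot 153 = \frac{16}{9} \cdot 153 = 272$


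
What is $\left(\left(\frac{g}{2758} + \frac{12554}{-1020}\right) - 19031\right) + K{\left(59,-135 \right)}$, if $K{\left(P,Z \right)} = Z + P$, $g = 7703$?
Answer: $- \frac{6722226874}{351645} \approx -19117.0$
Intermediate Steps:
$K{\left(P,Z \right)} = P + Z$
$\left(\left(\frac{g}{2758} + \frac{12554}{-1020}\right) - 19031\right) + K{\left(59,-135 \right)} = \left(\left(\frac{7703}{2758} + \frac{12554}{-1020}\right) - 19031\right) + \left(59 - 135\right) = \left(\left(7703 \cdot \frac{1}{2758} + 12554 \left(- \frac{1}{1020}\right)\right) - 19031\right) - 76 = \left(\left(\frac{7703}{2758} - \frac{6277}{510}\right) - 19031\right) - 76 = \left(- \frac{3345859}{351645} - 19031\right) - 76 = - \frac{6695501854}{351645} - 76 = - \frac{6722226874}{351645}$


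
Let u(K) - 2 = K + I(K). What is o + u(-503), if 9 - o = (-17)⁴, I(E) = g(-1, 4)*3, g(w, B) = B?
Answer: -84001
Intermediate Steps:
I(E) = 12 (I(E) = 4*3 = 12)
o = -83512 (o = 9 - 1*(-17)⁴ = 9 - 1*83521 = 9 - 83521 = -83512)
u(K) = 14 + K (u(K) = 2 + (K + 12) = 2 + (12 + K) = 14 + K)
o + u(-503) = -83512 + (14 - 503) = -83512 - 489 = -84001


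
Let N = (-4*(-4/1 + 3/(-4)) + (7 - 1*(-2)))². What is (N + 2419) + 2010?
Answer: 5213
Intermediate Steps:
N = 784 (N = (-4*(-4*1 + 3*(-¼)) + (7 + 2))² = (-4*(-4 - ¾) + 9)² = (-4*(-19/4) + 9)² = (19 + 9)² = 28² = 784)
(N + 2419) + 2010 = (784 + 2419) + 2010 = 3203 + 2010 = 5213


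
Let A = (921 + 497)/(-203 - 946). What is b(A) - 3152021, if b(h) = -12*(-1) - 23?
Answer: -3152032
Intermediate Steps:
A = -1418/1149 (A = 1418/(-1149) = 1418*(-1/1149) = -1418/1149 ≈ -1.2341)
b(h) = -11 (b(h) = 12 - 23 = -11)
b(A) - 3152021 = -11 - 3152021 = -3152032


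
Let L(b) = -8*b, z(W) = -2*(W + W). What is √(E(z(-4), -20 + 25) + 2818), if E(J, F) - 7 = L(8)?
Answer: √2761 ≈ 52.545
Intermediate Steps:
z(W) = -4*W
E(J, F) = -57 (E(J, F) = 7 - 8*8 = 7 - 64 = -57)
√(E(z(-4), -20 + 25) + 2818) = √(-57 + 2818) = √2761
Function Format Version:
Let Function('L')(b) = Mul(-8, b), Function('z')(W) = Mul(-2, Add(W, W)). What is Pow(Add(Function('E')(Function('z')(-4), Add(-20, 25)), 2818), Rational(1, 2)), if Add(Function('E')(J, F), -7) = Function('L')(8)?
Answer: Pow(2761, Rational(1, 2)) ≈ 52.545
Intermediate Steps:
Function('z')(W) = Mul(-4, W) (Function('z')(W) = Mul(-2, Mul(2, W)) = Mul(-4, W))
Function('E')(J, F) = -57 (Function('E')(J, F) = Add(7, Mul(-8, 8)) = Add(7, -64) = -57)
Pow(Add(Function('E')(Function('z')(-4), Add(-20, 25)), 2818), Rational(1, 2)) = Pow(Add(-57, 2818), Rational(1, 2)) = Pow(2761, Rational(1, 2))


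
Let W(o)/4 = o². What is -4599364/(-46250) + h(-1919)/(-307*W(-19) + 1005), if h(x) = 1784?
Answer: 1017114992646/10228256875 ≈ 99.442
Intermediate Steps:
W(o) = 4*o²
-4599364/(-46250) + h(-1919)/(-307*W(-19) + 1005) = -4599364/(-46250) + 1784/(-1228*(-19)² + 1005) = -4599364*(-1/46250) + 1784/(-1228*361 + 1005) = 2299682/23125 + 1784/(-307*1444 + 1005) = 2299682/23125 + 1784/(-443308 + 1005) = 2299682/23125 + 1784/(-442303) = 2299682/23125 + 1784*(-1/442303) = 2299682/23125 - 1784/442303 = 1017114992646/10228256875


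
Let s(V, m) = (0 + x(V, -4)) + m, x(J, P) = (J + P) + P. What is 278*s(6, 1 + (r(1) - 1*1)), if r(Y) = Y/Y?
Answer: -278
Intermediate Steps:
r(Y) = 1
x(J, P) = J + 2*P
s(V, m) = -8 + V + m (s(V, m) = (0 + (V + 2*(-4))) + m = (0 + (V - 8)) + m = (0 + (-8 + V)) + m = (-8 + V) + m = -8 + V + m)
278*s(6, 1 + (r(1) - 1*1)) = 278*(-8 + 6 + (1 + (1 - 1*1))) = 278*(-8 + 6 + (1 + (1 - 1))) = 278*(-8 + 6 + (1 + 0)) = 278*(-8 + 6 + 1) = 278*(-1) = -278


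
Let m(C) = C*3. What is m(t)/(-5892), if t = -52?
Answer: 13/491 ≈ 0.026477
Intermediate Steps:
m(C) = 3*C
m(t)/(-5892) = (3*(-52))/(-5892) = -156*(-1/5892) = 13/491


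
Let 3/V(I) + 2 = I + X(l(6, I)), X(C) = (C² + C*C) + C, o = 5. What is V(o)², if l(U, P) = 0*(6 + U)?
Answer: 1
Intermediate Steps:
l(U, P) = 0
X(C) = C + 2*C² (X(C) = (C² + C²) + C = 2*C² + C = C + 2*C²)
V(I) = 3/(-2 + I) (V(I) = 3/(-2 + (I + 0*(1 + 2*0))) = 3/(-2 + (I + 0*(1 + 0))) = 3/(-2 + (I + 0*1)) = 3/(-2 + (I + 0)) = 3/(-2 + I))
V(o)² = (3/(-2 + 5))² = (3/3)² = (3*(⅓))² = 1² = 1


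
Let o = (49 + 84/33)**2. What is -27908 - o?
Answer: -3698357/121 ≈ -30565.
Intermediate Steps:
o = 321489/121 (o = (49 + 84*(1/33))**2 = (49 + 28/11)**2 = (567/11)**2 = 321489/121 ≈ 2656.9)
-27908 - o = -27908 - 1*321489/121 = -27908 - 321489/121 = -3698357/121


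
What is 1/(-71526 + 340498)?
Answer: 1/268972 ≈ 3.7179e-6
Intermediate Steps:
1/(-71526 + 340498) = 1/268972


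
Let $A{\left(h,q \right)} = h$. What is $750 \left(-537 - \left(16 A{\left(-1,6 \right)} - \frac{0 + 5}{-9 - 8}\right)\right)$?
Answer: $- \frac{6646500}{17} \approx -3.9097 \cdot 10^{5}$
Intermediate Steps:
$750 \left(-537 - \left(16 A{\left(-1,6 \right)} - \frac{0 + 5}{-9 - 8}\right)\right) = 750 \left(-537 + \left(\frac{0 + 5}{-9 - 8} - -16\right)\right) = 750 \left(-537 + \left(\frac{5}{-17} + 16\right)\right) = 750 \left(-537 + \left(5 \left(- \frac{1}{17}\right) + 16\right)\right) = 750 \left(-537 + \left(- \frac{5}{17} + 16\right)\right) = 750 \left(-537 + \frac{267}{17}\right) = 750 \left(- \frac{8862}{17}\right) = - \frac{6646500}{17}$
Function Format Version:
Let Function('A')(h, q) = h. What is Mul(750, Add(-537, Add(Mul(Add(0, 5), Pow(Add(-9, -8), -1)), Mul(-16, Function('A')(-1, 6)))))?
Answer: Rational(-6646500, 17) ≈ -3.9097e+5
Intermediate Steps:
Mul(750, Add(-537, Add(Mul(Add(0, 5), Pow(Add(-9, -8), -1)), Mul(-16, Function('A')(-1, 6))))) = Mul(750, Add(-537, Add(Mul(Add(0, 5), Pow(Add(-9, -8), -1)), Mul(-16, -1)))) = Mul(750, Add(-537, Add(Mul(5, Pow(-17, -1)), 16))) = Mul(750, Add(-537, Add(Mul(5, Rational(-1, 17)), 16))) = Mul(750, Add(-537, Add(Rational(-5, 17), 16))) = Mul(750, Add(-537, Rational(267, 17))) = Mul(750, Rational(-8862, 17)) = Rational(-6646500, 17)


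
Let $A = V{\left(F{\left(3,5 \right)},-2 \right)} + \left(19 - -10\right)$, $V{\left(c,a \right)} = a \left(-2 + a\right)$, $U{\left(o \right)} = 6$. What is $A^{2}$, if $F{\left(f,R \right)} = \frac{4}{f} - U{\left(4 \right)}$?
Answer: $1369$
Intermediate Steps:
$F{\left(f,R \right)} = -6 + \frac{4}{f}$ ($F{\left(f,R \right)} = \frac{4}{f} - 6 = -6 + \frac{4}{f}$)
$A = 37$ ($A = - 2 \left(-2 - 2\right) + \left(19 - -10\right) = \left(-2\right) \left(-4\right) + \left(19 + 10\right) = 8 + 29 = 37$)
$A^{2} = 37^{2} = 1369$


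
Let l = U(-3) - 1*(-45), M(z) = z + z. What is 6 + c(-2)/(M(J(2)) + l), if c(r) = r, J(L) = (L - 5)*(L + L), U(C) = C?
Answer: 53/9 ≈ 5.8889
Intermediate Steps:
J(L) = 2*L*(-5 + L) (J(L) = (-5 + L)*(2*L) = 2*L*(-5 + L))
M(z) = 2*z
l = 42 (l = -3 - 1*(-45) = -3 + 45 = 42)
6 + c(-2)/(M(J(2)) + l) = 6 - 2/(2*(2*2*(-5 + 2)) + 42) = 6 - 2/(2*(2*2*(-3)) + 42) = 6 - 2/(2*(-12) + 42) = 6 - 2/(-24 + 42) = 6 - 2/18 = 6 - 2*1/18 = 6 - 1/9 = 53/9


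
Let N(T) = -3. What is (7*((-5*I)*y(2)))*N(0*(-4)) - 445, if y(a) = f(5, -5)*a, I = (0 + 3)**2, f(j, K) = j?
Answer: 9005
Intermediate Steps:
I = 9 (I = 3**2 = 9)
y(a) = 5*a
(7*((-5*I)*y(2)))*N(0*(-4)) - 445 = (7*((-5*9)*(5*2)))*(-3) - 445 = (7*(-45*10))*(-3) - 445 = (7*(-450))*(-3) - 445 = -3150*(-3) - 445 = 9450 - 445 = 9005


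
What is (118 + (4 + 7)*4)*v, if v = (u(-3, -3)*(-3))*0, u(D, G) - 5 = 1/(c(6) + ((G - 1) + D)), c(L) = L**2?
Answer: 0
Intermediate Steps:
u(D, G) = 5 + 1/(35 + D + G) (u(D, G) = 5 + 1/(6**2 + ((G - 1) + D)) = 5 + 1/(36 + ((-1 + G) + D)) = 5 + 1/(36 + (-1 + D + G)) = 5 + 1/(35 + D + G))
v = 0 (v = (((176 + 5*(-3) + 5*(-3))/(35 - 3 - 3))*(-3))*0 = (((176 - 15 - 15)/29)*(-3))*0 = (((1/29)*146)*(-3))*0 = ((146/29)*(-3))*0 = -438/29*0 = 0)
(118 + (4 + 7)*4)*v = (118 + (4 + 7)*4)*0 = (118 + 11*4)*0 = (118 + 44)*0 = 162*0 = 0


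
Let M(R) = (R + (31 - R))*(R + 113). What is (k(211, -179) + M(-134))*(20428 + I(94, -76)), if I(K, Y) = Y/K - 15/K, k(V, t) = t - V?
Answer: -1998866781/94 ≈ -2.1265e+7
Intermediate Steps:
I(K, Y) = -15/K + Y/K
M(R) = 3503 + 31*R (M(R) = 31*(113 + R) = 3503 + 31*R)
(k(211, -179) + M(-134))*(20428 + I(94, -76)) = ((-179 - 1*211) + (3503 + 31*(-134)))*(20428 + (-15 - 76)/94) = ((-179 - 211) + (3503 - 4154))*(20428 + (1/94)*(-91)) = (-390 - 651)*(20428 - 91/94) = -1041*1920141/94 = -1998866781/94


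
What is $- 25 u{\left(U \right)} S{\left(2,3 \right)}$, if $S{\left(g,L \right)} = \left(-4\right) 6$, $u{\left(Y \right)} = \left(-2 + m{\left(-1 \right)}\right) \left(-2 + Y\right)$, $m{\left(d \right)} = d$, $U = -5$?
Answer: $12600$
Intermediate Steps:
$u{\left(Y \right)} = 6 - 3 Y$ ($u{\left(Y \right)} = \left(-2 - 1\right) \left(-2 + Y\right) = - 3 \left(-2 + Y\right) = 6 - 3 Y$)
$S{\left(g,L \right)} = -24$
$- 25 u{\left(U \right)} S{\left(2,3 \right)} = - 25 \left(6 - -15\right) \left(-24\right) = - 25 \left(6 + 15\right) \left(-24\right) = - 25 \cdot 21 \left(-24\right) = \left(-25\right) \left(-504\right) = 12600$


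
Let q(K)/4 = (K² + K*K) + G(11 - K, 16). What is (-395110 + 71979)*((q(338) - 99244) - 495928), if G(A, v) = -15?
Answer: -102988312320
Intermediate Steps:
q(K) = -60 + 8*K² (q(K) = 4*((K² + K*K) - 15) = 4*((K² + K²) - 15) = 4*(2*K² - 15) = 4*(-15 + 2*K²) = -60 + 8*K²)
(-395110 + 71979)*((q(338) - 99244) - 495928) = (-395110 + 71979)*(((-60 + 8*338²) - 99244) - 495928) = -323131*(((-60 + 8*114244) - 99244) - 495928) = -323131*(((-60 + 913952) - 99244) - 495928) = -323131*((913892 - 99244) - 495928) = -323131*(814648 - 495928) = -323131*318720 = -102988312320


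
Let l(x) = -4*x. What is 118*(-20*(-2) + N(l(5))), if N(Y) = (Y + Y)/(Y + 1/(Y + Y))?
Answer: 3969520/801 ≈ 4955.7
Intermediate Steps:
N(Y) = 2*Y/(Y + 1/(2*Y)) (N(Y) = (2*Y)/(Y + 1/(2*Y)) = 2*Y/(Y + 1/(2*Y)))
118*(-20*(-2) + N(l(5))) = 118*(-20*(-2) + 4*(-4*5)²/(1 + 2*(-4*5)²)) = 118*(-4*(-10) + 4*(-20)²/(1 + 2*(-20)²)) = 118*(40 + 4*400/(1 + 2*400)) = 118*(40 + 4*400/(1 + 800)) = 118*(40 + 4*400/801) = 118*(40 + 4*400*(1/801)) = 118*(40 + 1600/801) = 118*(33640/801) = 3969520/801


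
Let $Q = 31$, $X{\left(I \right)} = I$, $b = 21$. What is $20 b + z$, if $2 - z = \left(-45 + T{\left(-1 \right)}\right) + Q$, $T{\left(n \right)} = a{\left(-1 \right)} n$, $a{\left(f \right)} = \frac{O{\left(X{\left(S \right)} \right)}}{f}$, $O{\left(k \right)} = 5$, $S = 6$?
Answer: $431$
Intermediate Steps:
$a{\left(f \right)} = \frac{5}{f}$
$T{\left(n \right)} = - 5 n$ ($T{\left(n \right)} = \frac{5}{-1} n = 5 \left(-1\right) n = - 5 n$)
$z = 11$ ($z = 2 - \left(\left(-45 - -5\right) + 31\right) = 2 - \left(\left(-45 + 5\right) + 31\right) = 2 - \left(-40 + 31\right) = 2 - -9 = 2 + 9 = 11$)
$20 b + z = 20 \cdot 21 + 11 = 420 + 11 = 431$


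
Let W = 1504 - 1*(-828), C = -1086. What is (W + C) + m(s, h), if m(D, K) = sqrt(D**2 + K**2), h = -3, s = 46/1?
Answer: 1246 + 5*sqrt(85) ≈ 1292.1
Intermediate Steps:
s = 46 (s = 46*1 = 46)
W = 2332 (W = 1504 + 828 = 2332)
(W + C) + m(s, h) = (2332 - 1086) + sqrt(46**2 + (-3)**2) = 1246 + sqrt(2116 + 9) = 1246 + sqrt(2125) = 1246 + 5*sqrt(85)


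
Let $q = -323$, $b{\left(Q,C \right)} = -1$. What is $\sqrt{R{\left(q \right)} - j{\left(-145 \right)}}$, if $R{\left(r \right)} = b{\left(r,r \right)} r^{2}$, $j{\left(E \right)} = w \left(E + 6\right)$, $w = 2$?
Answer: $i \sqrt{104051} \approx 322.57 i$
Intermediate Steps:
$j{\left(E \right)} = 12 + 2 E$ ($j{\left(E \right)} = 2 \left(E + 6\right) = 2 \left(6 + E\right) = 12 + 2 E$)
$R{\left(r \right)} = - r^{2}$
$\sqrt{R{\left(q \right)} - j{\left(-145 \right)}} = \sqrt{- \left(-323\right)^{2} - \left(12 + 2 \left(-145\right)\right)} = \sqrt{\left(-1\right) 104329 - \left(12 - 290\right)} = \sqrt{-104329 - -278} = \sqrt{-104329 + 278} = \sqrt{-104051} = i \sqrt{104051}$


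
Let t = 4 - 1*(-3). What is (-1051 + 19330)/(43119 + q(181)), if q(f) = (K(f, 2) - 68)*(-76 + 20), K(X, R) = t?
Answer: 18279/46535 ≈ 0.39280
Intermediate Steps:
t = 7 (t = 4 + 3 = 7)
K(X, R) = 7
q(f) = 3416 (q(f) = (7 - 68)*(-76 + 20) = -61*(-56) = 3416)
(-1051 + 19330)/(43119 + q(181)) = (-1051 + 19330)/(43119 + 3416) = 18279/46535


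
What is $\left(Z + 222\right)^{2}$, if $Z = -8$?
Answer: $45796$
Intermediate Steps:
$\left(Z + 222\right)^{2} = \left(-8 + 222\right)^{2} = 214^{2} = 45796$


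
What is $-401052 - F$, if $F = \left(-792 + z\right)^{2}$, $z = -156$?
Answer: $-1299756$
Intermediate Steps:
$F = 898704$ ($F = \left(-792 - 156\right)^{2} = \left(-948\right)^{2} = 898704$)
$-401052 - F = -401052 - 898704 = -1299756$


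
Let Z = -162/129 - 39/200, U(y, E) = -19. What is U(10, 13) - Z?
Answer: -150923/8600 ≈ -17.549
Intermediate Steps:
Z = -12477/8600 (Z = -162*1/129 - 39*1/200 = -54/43 - 39/200 = -12477/8600 ≈ -1.4508)
U(10, 13) - Z = -19 - 1*(-12477/8600) = -19 + 12477/8600 = -150923/8600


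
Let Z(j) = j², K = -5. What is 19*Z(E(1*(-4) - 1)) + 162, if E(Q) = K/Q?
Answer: 181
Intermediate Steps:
E(Q) = -5/Q
19*Z(E(1*(-4) - 1)) + 162 = 19*(-5/(1*(-4) - 1))² + 162 = 19*(-5/(-4 - 1))² + 162 = 19*(-5/(-5))² + 162 = 19*(-5*(-⅕))² + 162 = 19*1² + 162 = 19*1 + 162 = 19 + 162 = 181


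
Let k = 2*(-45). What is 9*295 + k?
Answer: 2565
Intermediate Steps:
k = -90
9*295 + k = 9*295 - 90 = 2655 - 90 = 2565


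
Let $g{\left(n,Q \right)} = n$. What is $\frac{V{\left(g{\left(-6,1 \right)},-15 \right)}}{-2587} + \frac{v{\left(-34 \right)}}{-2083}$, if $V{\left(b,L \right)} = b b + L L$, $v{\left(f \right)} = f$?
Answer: $- \frac{455705}{5388721} \approx -0.084566$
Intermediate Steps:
$V{\left(b,L \right)} = L^{2} + b^{2}$ ($V{\left(b,L \right)} = b^{2} + L^{2} = L^{2} + b^{2}$)
$\frac{V{\left(g{\left(-6,1 \right)},-15 \right)}}{-2587} + \frac{v{\left(-34 \right)}}{-2083} = \frac{\left(-15\right)^{2} + \left(-6\right)^{2}}{-2587} - \frac{34}{-2083} = \left(225 + 36\right) \left(- \frac{1}{2587}\right) - - \frac{34}{2083} = 261 \left(- \frac{1}{2587}\right) + \frac{34}{2083} = - \frac{261}{2587} + \frac{34}{2083} = - \frac{455705}{5388721}$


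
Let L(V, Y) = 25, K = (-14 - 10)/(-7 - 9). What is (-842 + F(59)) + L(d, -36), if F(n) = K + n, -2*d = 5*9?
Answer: -1513/2 ≈ -756.50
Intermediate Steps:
d = -45/2 (d = -5*9/2 = -1/2*45 = -45/2 ≈ -22.500)
K = 3/2 (K = -24/(-16) = -24*(-1/16) = 3/2 ≈ 1.5000)
F(n) = 3/2 + n
(-842 + F(59)) + L(d, -36) = (-842 + (3/2 + 59)) + 25 = (-842 + 121/2) + 25 = -1563/2 + 25 = -1513/2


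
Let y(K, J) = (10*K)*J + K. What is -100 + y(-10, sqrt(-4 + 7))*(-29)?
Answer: 190 + 2900*sqrt(3) ≈ 5212.9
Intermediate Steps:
y(K, J) = K + 10*J*K (y(K, J) = 10*J*K + K = K + 10*J*K)
-100 + y(-10, sqrt(-4 + 7))*(-29) = -100 - 10*(1 + 10*sqrt(-4 + 7))*(-29) = -100 - 10*(1 + 10*sqrt(3))*(-29) = -100 + (-10 - 100*sqrt(3))*(-29) = -100 + (290 + 2900*sqrt(3)) = 190 + 2900*sqrt(3)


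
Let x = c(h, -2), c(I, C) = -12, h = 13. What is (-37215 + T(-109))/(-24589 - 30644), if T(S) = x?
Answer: 12409/18411 ≈ 0.67400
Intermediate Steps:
x = -12
T(S) = -12
(-37215 + T(-109))/(-24589 - 30644) = (-37215 - 12)/(-24589 - 30644) = -37227/(-55233) = -37227*(-1/55233) = 12409/18411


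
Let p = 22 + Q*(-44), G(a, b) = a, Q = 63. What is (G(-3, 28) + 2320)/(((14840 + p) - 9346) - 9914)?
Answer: -2317/7170 ≈ -0.32315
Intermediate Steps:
p = -2750 (p = 22 + 63*(-44) = 22 - 2772 = -2750)
(G(-3, 28) + 2320)/(((14840 + p) - 9346) - 9914) = (-3 + 2320)/(((14840 - 2750) - 9346) - 9914) = 2317/((12090 - 9346) - 9914) = 2317/(2744 - 9914) = 2317/(-7170) = 2317*(-1/7170) = -2317/7170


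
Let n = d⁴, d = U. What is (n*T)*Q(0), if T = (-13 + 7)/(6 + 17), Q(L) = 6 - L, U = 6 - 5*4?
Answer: -1382976/23 ≈ -60129.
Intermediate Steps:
U = -14 (U = 6 - 20 = -14)
d = -14
T = -6/23 ≈ -0.26087
n = 38416 (n = (-14)⁴ = 38416)
(n*T)*Q(0) = (38416*(-6/23))*(6 - 1*0) = -230496*(6 + 0)/23 = -230496/23*6 = -1382976/23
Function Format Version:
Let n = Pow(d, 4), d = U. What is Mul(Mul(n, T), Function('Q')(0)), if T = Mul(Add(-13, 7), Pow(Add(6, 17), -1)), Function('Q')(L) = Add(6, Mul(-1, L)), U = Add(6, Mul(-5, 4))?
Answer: Rational(-1382976, 23) ≈ -60129.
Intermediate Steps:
U = -14 (U = Add(6, -20) = -14)
d = -14
T = Rational(-6, 23) (T = Mul(-6, Pow(23, -1)) = Mul(-6, Rational(1, 23)) = Rational(-6, 23) ≈ -0.26087)
n = 38416 (n = Pow(-14, 4) = 38416)
Mul(Mul(n, T), Function('Q')(0)) = Mul(Mul(38416, Rational(-6, 23)), Add(6, Mul(-1, 0))) = Mul(Rational(-230496, 23), Add(6, 0)) = Mul(Rational(-230496, 23), 6) = Rational(-1382976, 23)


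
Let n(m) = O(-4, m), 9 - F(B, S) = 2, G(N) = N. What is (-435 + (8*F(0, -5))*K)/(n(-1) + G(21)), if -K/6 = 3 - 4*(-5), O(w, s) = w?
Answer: -8163/17 ≈ -480.18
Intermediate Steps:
K = -138 (K = -6*(3 - 4*(-5)) = -6*(3 + 20) = -6*23 = -138)
F(B, S) = 7 (F(B, S) = 9 - 1*2 = 9 - 2 = 7)
n(m) = -4
(-435 + (8*F(0, -5))*K)/(n(-1) + G(21)) = (-435 + (8*7)*(-138))/(-4 + 21) = (-435 + 56*(-138))/17 = (-435 - 7728)*(1/17) = -8163*1/17 = -8163/17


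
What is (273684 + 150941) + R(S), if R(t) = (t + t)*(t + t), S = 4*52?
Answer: 597681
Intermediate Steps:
S = 208
R(t) = 4*t² (R(t) = (2*t)*(2*t) = 4*t²)
(273684 + 150941) + R(S) = (273684 + 150941) + 4*208² = 424625 + 4*43264 = 424625 + 173056 = 597681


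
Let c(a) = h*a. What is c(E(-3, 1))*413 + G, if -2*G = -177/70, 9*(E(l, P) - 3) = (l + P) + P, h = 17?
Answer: 25558033/1260 ≈ 20284.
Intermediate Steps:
E(l, P) = 3 + l/9 + 2*P/9 (E(l, P) = 3 + ((l + P) + P)/9 = 3 + ((P + l) + P)/9 = 3 + (l + 2*P)/9 = 3 + (l/9 + 2*P/9) = 3 + l/9 + 2*P/9)
c(a) = 17*a
G = 177/140 (G = -(-177)/(2*70) = -½*(-177/70) = 177/140 ≈ 1.2643)
c(E(-3, 1))*413 + G = (17*(3 + (⅑)*(-3) + (2/9)*1))*413 + 177/140 = (17*(3 - ⅓ + 2/9))*413 + 177/140 = (17*(26/9))*413 + 177/140 = (442/9)*413 + 177/140 = 182546/9 + 177/140 = 25558033/1260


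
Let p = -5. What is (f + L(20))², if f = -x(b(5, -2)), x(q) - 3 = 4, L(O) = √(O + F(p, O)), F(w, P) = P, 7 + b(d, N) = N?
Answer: 89 - 28*√10 ≈ 0.45623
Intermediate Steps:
b(d, N) = -7 + N
L(O) = √2*√O (L(O) = √(O + O) = √(2*O) = √2*√O)
x(q) = 7 (x(q) = 3 + 4 = 7)
f = -7 (f = -1*7 = -7)
(f + L(20))² = (-7 + √2*√20)² = (-7 + √2*(2*√5))² = (-7 + 2*√10)²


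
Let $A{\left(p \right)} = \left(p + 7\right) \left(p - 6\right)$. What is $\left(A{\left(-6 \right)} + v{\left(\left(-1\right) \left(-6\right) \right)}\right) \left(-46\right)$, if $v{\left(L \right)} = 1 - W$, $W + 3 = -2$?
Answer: $276$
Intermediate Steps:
$W = -5$ ($W = -3 - 2 = -5$)
$v{\left(L \right)} = 6$ ($v{\left(L \right)} = 1 - -5 = 1 + 5 = 6$)
$A{\left(p \right)} = \left(-6 + p\right) \left(7 + p\right)$ ($A{\left(p \right)} = \left(7 + p\right) \left(-6 + p\right) = \left(-6 + p\right) \left(7 + p\right)$)
$\left(A{\left(-6 \right)} + v{\left(\left(-1\right) \left(-6\right) \right)}\right) \left(-46\right) = \left(\left(-42 - 6 + \left(-6\right)^{2}\right) + 6\right) \left(-46\right) = \left(\left(-42 - 6 + 36\right) + 6\right) \left(-46\right) = \left(-12 + 6\right) \left(-46\right) = \left(-6\right) \left(-46\right) = 276$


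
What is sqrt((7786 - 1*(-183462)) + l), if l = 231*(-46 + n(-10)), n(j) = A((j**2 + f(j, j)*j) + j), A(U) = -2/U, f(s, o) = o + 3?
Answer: sqrt(72247645)/20 ≈ 424.99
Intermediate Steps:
f(s, o) = 3 + o
n(j) = -2/(j + j**2 + j*(3 + j)) (n(j) = -2/((j**2 + (3 + j)*j) + j) = -2/((j**2 + j*(3 + j)) + j) = -2/(j + j**2 + j*(3 + j)))
l = -850311/80 (l = 231*(-46 - 1/(-10*(2 - 10))) = 231*(-46 - 1*(-1/10)/(-8)) = 231*(-46 - 1*(-1/10)*(-1/8)) = 231*(-46 - 1/80) = 231*(-3681/80) = -850311/80 ≈ -10629.)
sqrt((7786 - 1*(-183462)) + l) = sqrt((7786 - 1*(-183462)) - 850311/80) = sqrt((7786 + 183462) - 850311/80) = sqrt(191248 - 850311/80) = sqrt(14449529/80) = sqrt(72247645)/20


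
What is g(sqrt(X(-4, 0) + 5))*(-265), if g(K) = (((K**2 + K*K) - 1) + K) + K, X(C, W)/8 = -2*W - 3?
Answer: 10335 - 530*I*sqrt(19) ≈ 10335.0 - 2310.2*I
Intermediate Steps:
X(C, W) = -24 - 16*W (X(C, W) = 8*(-2*W - 3) = 8*(-3 - 2*W) = -24 - 16*W)
g(K) = -1 + 2*K + 2*K**2 (g(K) = (((K**2 + K**2) - 1) + K) + K = ((2*K**2 - 1) + K) + K = ((-1 + 2*K**2) + K) + K = (-1 + K + 2*K**2) + K = -1 + 2*K + 2*K**2)
g(sqrt(X(-4, 0) + 5))*(-265) = (-1 + 2*sqrt((-24 - 16*0) + 5) + 2*(sqrt((-24 - 16*0) + 5))**2)*(-265) = (-1 + 2*sqrt((-24 + 0) + 5) + 2*(sqrt((-24 + 0) + 5))**2)*(-265) = (-1 + 2*sqrt(-24 + 5) + 2*(sqrt(-24 + 5))**2)*(-265) = (-1 + 2*sqrt(-19) + 2*(sqrt(-19))**2)*(-265) = (-1 + 2*(I*sqrt(19)) + 2*(I*sqrt(19))**2)*(-265) = (-1 + 2*I*sqrt(19) + 2*(-19))*(-265) = (-1 + 2*I*sqrt(19) - 38)*(-265) = (-39 + 2*I*sqrt(19))*(-265) = 10335 - 530*I*sqrt(19)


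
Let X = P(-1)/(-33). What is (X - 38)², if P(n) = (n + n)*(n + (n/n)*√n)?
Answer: 47804/33 - 5024*I/1089 ≈ 1448.6 - 4.6134*I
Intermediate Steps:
P(n) = 2*n*(n + √n) (P(n) = (2*n)*(n + 1*√n) = (2*n)*(n + √n) = 2*n*(n + √n))
X = -2/33 + 2*I/33 (X = (2*(-1)² + 2*(-1)^(3/2))/(-33) = (2*1 + 2*(-I))*(-1/33) = (2 - 2*I)*(-1/33) = -2/33 + 2*I/33 ≈ -0.060606 + 0.060606*I)
(X - 38)² = ((-2/33 + 2*I/33) - 38)² = (-1256/33 + 2*I/33)²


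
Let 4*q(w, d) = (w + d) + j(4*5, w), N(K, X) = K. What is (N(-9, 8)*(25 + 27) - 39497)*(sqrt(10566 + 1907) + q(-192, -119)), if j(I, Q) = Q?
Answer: 20102395/4 - 39965*sqrt(12473) ≈ 5.6220e+5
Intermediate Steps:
q(w, d) = w/2 + d/4 (q(w, d) = ((w + d) + w)/4 = ((d + w) + w)/4 = (d + 2*w)/4 = w/2 + d/4)
(N(-9, 8)*(25 + 27) - 39497)*(sqrt(10566 + 1907) + q(-192, -119)) = (-9*(25 + 27) - 39497)*(sqrt(10566 + 1907) + ((1/2)*(-192) + (1/4)*(-119))) = (-9*52 - 39497)*(sqrt(12473) + (-96 - 119/4)) = (-468 - 39497)*(sqrt(12473) - 503/4) = -39965*(-503/4 + sqrt(12473)) = 20102395/4 - 39965*sqrt(12473)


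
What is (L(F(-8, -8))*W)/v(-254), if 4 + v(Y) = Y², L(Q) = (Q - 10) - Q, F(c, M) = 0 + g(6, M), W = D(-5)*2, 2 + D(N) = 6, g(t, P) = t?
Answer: -5/4032 ≈ -0.0012401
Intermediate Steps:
D(N) = 4 (D(N) = -2 + 6 = 4)
W = 8 (W = 4*2 = 8)
F(c, M) = 6 (F(c, M) = 0 + 6 = 6)
L(Q) = -10 (L(Q) = (-10 + Q) - Q = -10)
v(Y) = -4 + Y²
(L(F(-8, -8))*W)/v(-254) = (-10*8)/(-4 + (-254)²) = -80/(-4 + 64516) = -80/64512 = -80*1/64512 = -5/4032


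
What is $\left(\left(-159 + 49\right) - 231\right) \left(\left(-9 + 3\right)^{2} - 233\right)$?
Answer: $67177$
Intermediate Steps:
$\left(\left(-159 + 49\right) - 231\right) \left(\left(-9 + 3\right)^{2} - 233\right) = \left(-110 - 231\right) \left(\left(-6\right)^{2} - 233\right) = - 341 \left(36 - 233\right) = \left(-341\right) \left(-197\right) = 67177$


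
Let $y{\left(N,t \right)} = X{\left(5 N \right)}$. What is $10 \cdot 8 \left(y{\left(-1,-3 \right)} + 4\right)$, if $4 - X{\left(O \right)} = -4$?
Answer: $960$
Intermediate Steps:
$X{\left(O \right)} = 8$ ($X{\left(O \right)} = 4 - -4 = 4 + 4 = 8$)
$y{\left(N,t \right)} = 8$
$10 \cdot 8 \left(y{\left(-1,-3 \right)} + 4\right) = 10 \cdot 8 \left(8 + 4\right) = 80 \cdot 12 = 960$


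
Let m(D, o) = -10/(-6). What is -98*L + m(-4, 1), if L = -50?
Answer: 14705/3 ≈ 4901.7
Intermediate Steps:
m(D, o) = 5/3 (m(D, o) = -10*(-⅙) = 5/3)
-98*L + m(-4, 1) = -98*(-50) + 5/3 = 4900 + 5/3 = 14705/3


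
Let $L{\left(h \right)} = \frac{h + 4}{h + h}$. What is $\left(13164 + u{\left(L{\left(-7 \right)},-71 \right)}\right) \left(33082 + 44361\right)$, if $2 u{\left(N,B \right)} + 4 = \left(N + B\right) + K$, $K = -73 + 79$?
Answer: $\frac{28470292647}{28} \approx 1.0168 \cdot 10^{9}$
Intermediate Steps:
$L{\left(h \right)} = \frac{4 + h}{2 h}$
$K = 6$
$u{\left(N,B \right)} = 1 + \frac{B}{2} + \frac{N}{2}$ ($u{\left(N,B \right)} = -2 + \frac{\left(N + B\right) + 6}{2} = -2 + \frac{\left(B + N\right) + 6}{2} = -2 + \frac{6 + B + N}{2} = -2 + \left(3 + \frac{B}{2} + \frac{N}{2}\right) = 1 + \frac{B}{2} + \frac{N}{2}$)
$\left(13164 + u{\left(L{\left(-7 \right)},-71 \right)}\right) \left(33082 + 44361\right) = \left(13164 + \left(1 + \frac{1}{2} \left(-71\right) + \frac{\frac{1}{2} \frac{1}{-7} \left(4 - 7\right)}{2}\right)\right) \left(33082 + 44361\right) = \left(13164 + \left(1 - \frac{71}{2} + \frac{\frac{1}{2} \left(- \frac{1}{7}\right) \left(-3\right)}{2}\right)\right) 77443 = \left(13164 + \left(1 - \frac{71}{2} + \frac{1}{2} \cdot \frac{3}{14}\right)\right) 77443 = \left(13164 + \left(1 - \frac{71}{2} + \frac{3}{28}\right)\right) 77443 = \left(13164 - \frac{963}{28}\right) 77443 = \frac{367629}{28} \cdot 77443 = \frac{28470292647}{28}$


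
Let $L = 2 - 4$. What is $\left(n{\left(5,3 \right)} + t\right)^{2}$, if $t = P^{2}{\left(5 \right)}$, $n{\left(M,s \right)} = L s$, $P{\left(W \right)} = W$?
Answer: $361$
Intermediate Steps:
$L = -2$ ($L = 2 - 4 = -2$)
$n{\left(M,s \right)} = - 2 s$
$t = 25$ ($t = 5^{2} = 25$)
$\left(n{\left(5,3 \right)} + t\right)^{2} = \left(\left(-2\right) 3 + 25\right)^{2} = \left(-6 + 25\right)^{2} = 19^{2} = 361$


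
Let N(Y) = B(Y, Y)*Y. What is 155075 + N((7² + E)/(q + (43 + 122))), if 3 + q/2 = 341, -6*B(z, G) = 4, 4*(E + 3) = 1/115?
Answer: 89988450589/580290 ≈ 1.5508e+5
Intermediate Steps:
E = -1379/460 (E = -3 + (¼)/115 = -3 + (¼)*(1/115) = -3 + 1/460 = -1379/460 ≈ -2.9978)
B(z, G) = -⅔ (B(z, G) = -⅙*4 = -⅔)
q = 676 (q = -6 + 2*341 = -6 + 682 = 676)
N(Y) = -2*Y/3
155075 + N((7² + E)/(q + (43 + 122))) = 155075 - 2*(7² - 1379/460)/(3*(676 + (43 + 122))) = 155075 - 2*(49 - 1379/460)/(3*(676 + 165)) = 155075 - 21161/(690*841) = 155075 - ⅔*21161/386860 = 155075 - 21161/580290 = 89988450589/580290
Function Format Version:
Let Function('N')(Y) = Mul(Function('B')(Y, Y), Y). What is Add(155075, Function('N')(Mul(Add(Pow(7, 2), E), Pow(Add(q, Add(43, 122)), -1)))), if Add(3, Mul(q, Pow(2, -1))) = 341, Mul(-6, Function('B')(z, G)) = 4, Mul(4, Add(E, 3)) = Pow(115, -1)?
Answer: Rational(89988450589, 580290) ≈ 1.5508e+5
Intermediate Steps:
E = Rational(-1379, 460) (E = Add(-3, Mul(Rational(1, 4), Pow(115, -1))) = Add(-3, Mul(Rational(1, 4), Rational(1, 115))) = Add(-3, Rational(1, 460)) = Rational(-1379, 460) ≈ -2.9978)
Function('B')(z, G) = Rational(-2, 3) (Function('B')(z, G) = Mul(Rational(-1, 6), 4) = Rational(-2, 3))
q = 676 (q = Add(-6, Mul(2, 341)) = Add(-6, 682) = 676)
Function('N')(Y) = Mul(Rational(-2, 3), Y)
Add(155075, Function('N')(Mul(Add(Pow(7, 2), E), Pow(Add(q, Add(43, 122)), -1)))) = Add(155075, Mul(Rational(-2, 3), Mul(Add(Pow(7, 2), Rational(-1379, 460)), Pow(Add(676, Add(43, 122)), -1)))) = Add(155075, Mul(Rational(-2, 3), Mul(Add(49, Rational(-1379, 460)), Pow(Add(676, 165), -1)))) = Add(155075, Mul(Rational(-2, 3), Mul(Rational(21161, 460), Pow(841, -1)))) = Add(155075, Mul(Rational(-2, 3), Mul(Rational(21161, 460), Rational(1, 841)))) = Add(155075, Mul(Rational(-2, 3), Rational(21161, 386860))) = Add(155075, Rational(-21161, 580290)) = Rational(89988450589, 580290)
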